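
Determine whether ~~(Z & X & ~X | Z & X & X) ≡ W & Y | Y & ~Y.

No

E1: ~~(Z & X & ~X | Z & X & X)
    = ~~(Z & X)   — distribution
    = Z & X   — double negation
E2: W & Y | Y & ~Y
    = W & Y   — complement / identity
These differ: at W=0, X=1, Y=1, Z=1, E1 = 1 but E2 = 0.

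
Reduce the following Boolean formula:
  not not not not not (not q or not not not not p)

q and not p

not not not not not (not q or not not not not p)
= not not not (not q or not not not not p)
= not not not (not q or not not p)
= not (not q or not not p)
= q and not p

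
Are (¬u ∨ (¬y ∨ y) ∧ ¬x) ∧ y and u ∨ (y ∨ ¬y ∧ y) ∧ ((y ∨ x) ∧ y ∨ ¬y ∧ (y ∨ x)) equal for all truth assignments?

E1: (¬u ∨ (¬y ∨ y) ∧ ¬x) ∧ y
    = (¬u ∨ ¬x) ∧ y   (complement / identity)
E2: u ∨ (y ∨ ¬y ∧ y) ∧ ((y ∨ x) ∧ y ∨ ¬y ∧ (y ∨ x))
    = u ∨ (y ∨ ¬y ∧ y) ∧ (y ∨ x)   (distribution)
    = u ∨ y ∧ (y ∨ x)   (complement / identity)
    = u ∨ y   (absorption)
These differ: at u=1, x=1, y=0, E1 = 0 but E2 = 1.

No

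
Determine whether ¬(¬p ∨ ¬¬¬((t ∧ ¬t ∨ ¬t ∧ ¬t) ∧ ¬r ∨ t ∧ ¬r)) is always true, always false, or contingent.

¬(¬p ∨ ¬¬¬((t ∧ ¬t ∨ ¬t ∧ ¬t) ∧ ¬r ∨ t ∧ ¬r))
= ¬(¬p ∨ ¬¬¬(¬t ∧ ¬r ∨ t ∧ ¬r))
= p ∧ ¬¬(¬t ∧ ¬r ∨ t ∧ ¬r)
= p ∧ ¬¬¬r
= p ∧ ¬r
This depends on p, r, so it is not a constant.

contingent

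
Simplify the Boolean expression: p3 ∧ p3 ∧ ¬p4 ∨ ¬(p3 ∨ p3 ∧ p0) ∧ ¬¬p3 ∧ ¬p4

p3 ∧ ¬p4

p3 ∧ p3 ∧ ¬p4 ∨ ¬(p3 ∨ p3 ∧ p0) ∧ ¬¬p3 ∧ ¬p4
= p3 ∧ p3 ∧ ¬p4 ∨ ¬p3 ∧ ¬¬p3 ∧ ¬p4
= p3 ∧ p3 ∧ ¬p4 ∨ ¬p3 ∧ p3 ∧ ¬p4
= p3 ∧ ¬p4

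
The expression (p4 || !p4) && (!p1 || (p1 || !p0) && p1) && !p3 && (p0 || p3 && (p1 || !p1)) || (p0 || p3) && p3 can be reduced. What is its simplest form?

(p4 || !p4) && (!p1 || (p1 || !p0) && p1) && !p3 && (p0 || p3 && (p1 || !p1)) || (p0 || p3) && p3
= (!p1 || (p1 || !p0) && p1) && !p3 && (p0 || p3 && (p1 || !p1)) || (p0 || p3) && p3   [complement / identity]
= (!p1 || p1) && !p3 && (p0 || p3 && (p1 || !p1)) || (p0 || p3) && p3   [absorption]
= !p3 && (p0 || p3 && (p1 || !p1)) || (p0 || p3) && p3   [complement / identity]
= !p3 && (p0 || p3) || (p0 || p3) && p3   [complement / identity]
= p0 || p3   [distribution]

p0 || p3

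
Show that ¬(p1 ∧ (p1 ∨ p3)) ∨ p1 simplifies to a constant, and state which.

¬(p1 ∧ (p1 ∨ p3)) ∨ p1
= ¬p1 ∨ p1   (absorption)
= True   (complement)

True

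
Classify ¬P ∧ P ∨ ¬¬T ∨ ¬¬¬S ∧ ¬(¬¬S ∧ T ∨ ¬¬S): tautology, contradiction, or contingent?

contingent

¬P ∧ P ∨ ¬¬T ∨ ¬¬¬S ∧ ¬(¬¬S ∧ T ∨ ¬¬S)
= ¬¬T ∨ ¬¬¬S ∧ ¬(¬¬S ∧ T ∨ ¬¬S)   (complement / identity)
= ¬¬T ∨ ¬¬¬S ∧ ¬¬¬S   (absorption)
= ¬¬T ∨ ¬¬¬S   (idempotence)
= ¬¬T ∨ ¬S   (double negation)
= T ∨ ¬S   (double negation)
This depends on S, T, so it is not a constant.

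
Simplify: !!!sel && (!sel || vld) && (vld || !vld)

!!!sel && (!sel || vld) && (vld || !vld)
= !!!sel && (!sel || vld)   — complement / identity
= !sel && (!sel || vld)   — double negation
= !sel   — absorption

!sel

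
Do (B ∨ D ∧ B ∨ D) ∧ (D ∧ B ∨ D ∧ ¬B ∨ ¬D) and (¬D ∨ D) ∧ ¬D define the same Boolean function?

No

E1: (B ∨ D ∧ B ∨ D) ∧ (D ∧ B ∨ D ∧ ¬B ∨ ¬D)
    = (B ∨ D ∧ B ∨ D) ∧ (D ∨ ¬D)   [distribution]
    = B ∨ D ∧ B ∨ D   [complement / identity]
    = B ∨ D   [absorption]
E2: (¬D ∨ D) ∧ ¬D
    = ¬D   [complement / identity]
These differ: at B=0, D=0, E1 = 0 but E2 = 1.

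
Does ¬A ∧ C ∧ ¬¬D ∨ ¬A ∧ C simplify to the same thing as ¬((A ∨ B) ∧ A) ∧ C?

Yes

E1: ¬A ∧ C ∧ ¬¬D ∨ ¬A ∧ C
    = ¬A ∧ C ∧ D ∨ ¬A ∧ C   — double negation
    = ¬A ∧ C   — absorption
E2: ¬((A ∨ B) ∧ A) ∧ C
    = ¬A ∧ C   — absorption
Both reduce to ¬A ∧ C, so they are equivalent.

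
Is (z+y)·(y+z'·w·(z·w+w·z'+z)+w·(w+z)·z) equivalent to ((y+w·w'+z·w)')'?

Yes

E1: (z+y)·(y+z'·w·(z·w+w·z'+z)+w·(w+z)·z)
    = (z+y)·(y+z'·w·(w+z)+w·(w+z)·z)   [distribution]
    = (z+y)·(y+w·(w+z))   [distribution]
    = y+z·w·(w+z)   [distribution]
    = y+z·w   [absorption]
E2: ((y+w·w'+z·w)')'
    = ((y+z·w)')'   [complement / identity]
    = y+z·w   [double negation]
Both reduce to y+z·w, so they are equivalent.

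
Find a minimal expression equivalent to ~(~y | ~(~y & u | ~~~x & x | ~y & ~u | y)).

~(~y | ~(~y & u | ~~~x & x | ~y & ~u | y))
= y & (~y & u | ~~~x & x | ~y & ~u | y)   — De Morgan
= y & (~y & u | ~x & x | ~y & ~u | y)   — double negation
= y & (~y & u | ~y & ~u | y)   — complement / identity
= y & (~y | y)   — distribution
= y   — complement / identity

y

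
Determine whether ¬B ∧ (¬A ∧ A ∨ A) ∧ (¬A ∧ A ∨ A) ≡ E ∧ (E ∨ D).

E1: ¬B ∧ (¬A ∧ A ∨ A) ∧ (¬A ∧ A ∨ A)
    = ¬B ∧ (¬A ∧ A ∨ A ∧ A)
    = ¬B ∧ A
E2: E ∧ (E ∨ D)
    = E
These differ: at A=0, B=1, D=1, E=1, E1 = 0 but E2 = 1.

No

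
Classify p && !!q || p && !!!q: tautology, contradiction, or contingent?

p && !!q || p && !!!q
= p && !!q || p && !q   (double negation)
= p && q || p && !q   (double negation)
= p   (distribution)
This depends on p, so it is not a constant.

contingent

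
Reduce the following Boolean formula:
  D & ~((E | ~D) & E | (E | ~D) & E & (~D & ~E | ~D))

D & ~((E | ~D) & E | (E | ~D) & E & (~D & ~E | ~D))
= D & ~((E | ~D) & E | (E | ~D) & E & ~D)
= D & ~((E | ~D) & E)
= D & ~E

D & ~E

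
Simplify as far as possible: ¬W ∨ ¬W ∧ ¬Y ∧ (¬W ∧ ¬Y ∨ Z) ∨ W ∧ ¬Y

¬W ∨ ¬Y

¬W ∨ ¬W ∧ ¬Y ∧ (¬W ∧ ¬Y ∨ Z) ∨ W ∧ ¬Y
= ¬W ∨ ¬W ∧ ¬Y ∨ W ∧ ¬Y   [absorption]
= ¬W ∨ ¬Y   [distribution]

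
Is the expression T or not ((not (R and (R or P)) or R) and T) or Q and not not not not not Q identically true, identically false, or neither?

identically true

T or not ((not (R and (R or P)) or R) and T) or Q and not not not not not Q
= T or not ((not R or R) and T) or Q and not not not not not Q   (absorption)
= T or not ((not R or R) and T) or Q and not not not Q   (double negation)
= T or not ((not R or R) and T) or Q and not Q   (double negation)
= T or not T or Q and not Q   (complement / identity)
= T or not T   (complement / identity)
= True   (complement)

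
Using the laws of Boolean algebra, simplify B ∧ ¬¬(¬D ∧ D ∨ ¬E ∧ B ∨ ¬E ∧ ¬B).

B ∧ ¬¬(¬D ∧ D ∨ ¬E ∧ B ∨ ¬E ∧ ¬B)
= B ∧ ¬¬(¬D ∧ D ∨ ¬E)   — distribution
= B ∧ ¬¬¬E   — complement / identity
= B ∧ ¬E   — double negation

B ∧ ¬E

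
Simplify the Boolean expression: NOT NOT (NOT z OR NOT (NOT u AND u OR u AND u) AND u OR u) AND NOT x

(NOT z OR u) AND NOT x

NOT NOT (NOT z OR NOT (NOT u AND u OR u AND u) AND u OR u) AND NOT x
= NOT NOT (NOT z OR NOT u AND u OR u) AND NOT x
= NOT NOT (NOT z OR u) AND NOT x
= (NOT z OR u) AND NOT x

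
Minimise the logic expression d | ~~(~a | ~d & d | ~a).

d | ~~(~a | ~d & d | ~a)
= d | ~~(~a | ~a)   [complement / identity]
= d | ~(a & a)   [De Morgan]
= d | ~a   [idempotence]

d | ~a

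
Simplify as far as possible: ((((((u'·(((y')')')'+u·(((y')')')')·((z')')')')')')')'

((((((u'·(((y')')')'+u·(((y')')')')·((z')')')')')')')'
= ((((((((y')')')'·((z')')')')')')')'   — distribution
= ((((((((y')')')'·z')')')')')'   — double negation
= ((((((y')')')'·z')')')'   — double negation
= ((((y')')'+z)')'   — De Morgan
= ((y')')'+z   — double negation
= y'+z   — double negation

y'+z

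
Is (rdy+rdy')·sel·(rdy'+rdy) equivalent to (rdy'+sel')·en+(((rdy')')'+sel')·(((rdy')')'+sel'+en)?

E1: (rdy+rdy')·sel·(rdy'+rdy)
    = (rdy+rdy')·sel   — complement / identity
    = sel   — complement / identity
E2: (rdy'+sel')·en+(((rdy')')'+sel')·(((rdy')')'+sel'+en)
    = (rdy'+sel')·en+((rdy')')'+sel'   — absorption
    = (rdy'+sel')·en+rdy'+sel'   — double negation
    = rdy'+sel'   — absorption
These differ: at en=0, rdy=1, sel=0, E1 = 0 but E2 = 1.

No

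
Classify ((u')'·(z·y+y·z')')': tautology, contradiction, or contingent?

contingent

((u')'·(z·y+y·z')')'
= ((u')'·y')'   — distribution
= u'+y   — De Morgan
This depends on u, y, so it is not a constant.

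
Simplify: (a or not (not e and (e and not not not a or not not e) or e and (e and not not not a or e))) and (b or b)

(a or not (not e and (e and not not not a or not not e) or e and (e and not not not a or e))) and (b or b)
= (a or not (not e and (e and not not not a or not not e) or e and (e and not not not a or e))) and b   (idempotence)
= (a or not (not e and (e and not not not a or e) or e and (e and not not not a or e))) and b   (double negation)
= (a or not (e and not not not a or e)) and b   (distribution)
= (a or not (e and not a or e)) and b   (double negation)
= (a or not e) and b   (absorption)

(a or not e) and b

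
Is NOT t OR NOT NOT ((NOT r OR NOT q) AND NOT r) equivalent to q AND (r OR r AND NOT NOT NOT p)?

E1: NOT t OR NOT NOT ((NOT r OR NOT q) AND NOT r)
    = NOT t OR NOT NOT NOT r   (absorption)
    = NOT t OR NOT r   (double negation)
E2: q AND (r OR r AND NOT NOT NOT p)
    = q AND (r OR r AND NOT p)   (double negation)
    = q AND r   (absorption)
These differ: at p=1, q=0, r=0, t=0, E1 = 1 but E2 = 0.

No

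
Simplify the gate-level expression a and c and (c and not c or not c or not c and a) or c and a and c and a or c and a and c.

a and c

a and c and (c and not c or not c or not c and a) or c and a and c and a or c and a and c
= a and c and (c and not c or not c) or c and a and c and a or c and a and c   — absorption
= a and c and (c and not c or not c) or c and a and c   — absorption
= a and c and not c or c and a and c   — complement / identity
= a and c   — distribution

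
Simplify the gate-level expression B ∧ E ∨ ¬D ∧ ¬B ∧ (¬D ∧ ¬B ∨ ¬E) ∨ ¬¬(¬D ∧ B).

B ∧ E ∨ ¬D

B ∧ E ∨ ¬D ∧ ¬B ∧ (¬D ∧ ¬B ∨ ¬E) ∨ ¬¬(¬D ∧ B)
= B ∧ E ∨ ¬D ∧ ¬B ∧ (¬D ∧ ¬B ∨ ¬E) ∨ ¬D ∧ B   [double negation]
= B ∧ E ∨ ¬D ∧ ¬B ∨ ¬D ∧ B   [absorption]
= B ∧ E ∨ ¬D   [distribution]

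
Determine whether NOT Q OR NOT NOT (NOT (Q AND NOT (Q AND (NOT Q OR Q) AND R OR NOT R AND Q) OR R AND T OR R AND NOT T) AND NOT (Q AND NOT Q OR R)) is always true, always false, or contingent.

NOT Q OR NOT NOT (NOT (Q AND NOT (Q AND (NOT Q OR Q) AND R OR NOT R AND Q) OR R AND T OR R AND NOT T) AND NOT (Q AND NOT Q OR R))
= NOT Q OR NOT NOT (NOT (Q AND NOT (Q AND (NOT Q OR Q) AND R OR NOT R AND Q) OR R) AND NOT (Q AND NOT Q OR R))   [distribution]
= NOT Q OR NOT NOT (NOT (Q AND NOT (Q AND R OR NOT R AND Q) OR R) AND NOT (Q AND NOT Q OR R))   [complement / identity]
= NOT Q OR NOT NOT (NOT (Q AND NOT Q OR R) AND NOT (Q AND NOT Q OR R))   [distribution]
= NOT Q OR NOT (Q AND NOT Q OR R OR Q AND NOT Q OR R)   [De Morgan]
= NOT Q OR NOT (Q AND NOT Q OR R)   [idempotence]
= NOT Q OR NOT R   [complement / identity]
This depends on Q, R, so it is not a constant.

contingent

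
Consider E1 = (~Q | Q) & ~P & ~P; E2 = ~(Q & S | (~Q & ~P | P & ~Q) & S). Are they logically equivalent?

No

E1: (~Q | Q) & ~P & ~P
    = ~P & ~P   — complement / identity
    = ~P   — idempotence
E2: ~(Q & S | (~Q & ~P | P & ~Q) & S)
    = ~(Q & S | ~Q & S)   — distribution
    = ~S   — distribution
These differ: at P=1, Q=1, S=0, E1 = 0 but E2 = 1.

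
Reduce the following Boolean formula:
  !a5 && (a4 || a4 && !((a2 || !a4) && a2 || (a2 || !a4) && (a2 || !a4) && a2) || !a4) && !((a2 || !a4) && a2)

!a5 && (a4 || a4 && !((a2 || !a4) && a2 || (a2 || !a4) && (a2 || !a4) && a2) || !a4) && !((a2 || !a4) && a2)
= !a5 && (a4 || a4 && !((a2 || !a4) && a2 || (a2 || !a4) && a2) || !a4) && !((a2 || !a4) && a2)   — idempotence
= !a5 && (a4 || a4 && !((a2 || !a4) && a2) || !a4) && !((a2 || !a4) && a2)   — idempotence
= !a5 && (a4 || a4 && !((a2 || !a4) && a2) || !a4) && !a2   — absorption
= !a5 && (a4 || a4 && !a2 || !a4) && !a2   — absorption
= !a5 && (a4 || !a4) && !a2   — absorption
= !a5 && !a2   — complement / identity

!a5 && !a2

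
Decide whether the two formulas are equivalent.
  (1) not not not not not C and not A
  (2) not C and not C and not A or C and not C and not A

Yes

E1: not not not not not C and not A
    = not not not C and not A
    = not C and not A
E2: not C and not C and not A or C and not C and not A
    = not C and not A
Both reduce to not C and not A, so they are equivalent.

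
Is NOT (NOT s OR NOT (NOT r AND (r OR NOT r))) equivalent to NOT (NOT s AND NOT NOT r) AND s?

E1: NOT (NOT s OR NOT (NOT r AND (r OR NOT r)))
    = s AND NOT r AND (r OR NOT r)   (De Morgan)
    = s AND NOT r   (complement / identity)
E2: NOT (NOT s AND NOT NOT r) AND s
    = (s OR NOT r) AND s   (De Morgan)
    = s   (absorption)
These differ: at r=1, s=1, E1 = 0 but E2 = 1.

No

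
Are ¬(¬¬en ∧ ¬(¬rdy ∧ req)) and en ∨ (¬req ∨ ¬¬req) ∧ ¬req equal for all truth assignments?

E1: ¬(¬¬en ∧ ¬(¬rdy ∧ req))
    = ¬en ∨ ¬rdy ∧ req   (De Morgan)
E2: en ∨ (¬req ∨ ¬¬req) ∧ ¬req
    = en ∨ (¬req ∨ req) ∧ ¬req   (double negation)
    = en ∨ ¬req   (complement / identity)
These differ: at en=1, rdy=0, req=0, E1 = 0 but E2 = 1.

No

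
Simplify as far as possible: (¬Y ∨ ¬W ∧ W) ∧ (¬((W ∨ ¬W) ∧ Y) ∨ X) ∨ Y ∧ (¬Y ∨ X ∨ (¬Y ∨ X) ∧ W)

(¬Y ∨ ¬W ∧ W) ∧ (¬((W ∨ ¬W) ∧ Y) ∨ X) ∨ Y ∧ (¬Y ∨ X ∨ (¬Y ∨ X) ∧ W)
= (¬Y ∨ ¬W ∧ W) ∧ (¬Y ∨ X) ∨ Y ∧ (¬Y ∨ X ∨ (¬Y ∨ X) ∧ W)
= ¬Y ∧ (¬Y ∨ X) ∨ Y ∧ (¬Y ∨ X ∨ (¬Y ∨ X) ∧ W)
= ¬Y ∧ (¬Y ∨ X) ∨ Y ∧ (¬Y ∨ X)
= ¬Y ∨ X

¬Y ∨ X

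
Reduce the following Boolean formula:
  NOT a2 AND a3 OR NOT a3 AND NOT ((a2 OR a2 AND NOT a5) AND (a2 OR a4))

NOT a2 AND a3 OR NOT a3 AND NOT ((a2 OR a2 AND NOT a5) AND (a2 OR a4))
= NOT a2 AND a3 OR NOT a3 AND NOT (a2 AND (a2 OR a4))
= NOT a2 AND a3 OR NOT a3 AND NOT a2
= NOT a2

NOT a2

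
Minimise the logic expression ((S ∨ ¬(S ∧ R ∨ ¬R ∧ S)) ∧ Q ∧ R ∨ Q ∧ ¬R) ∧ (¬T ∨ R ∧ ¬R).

Q ∧ ¬T

((S ∨ ¬(S ∧ R ∨ ¬R ∧ S)) ∧ Q ∧ R ∨ Q ∧ ¬R) ∧ (¬T ∨ R ∧ ¬R)
= ((S ∨ ¬S) ∧ Q ∧ R ∨ Q ∧ ¬R) ∧ (¬T ∨ R ∧ ¬R)   (distribution)
= (Q ∧ R ∨ Q ∧ ¬R) ∧ (¬T ∨ R ∧ ¬R)   (complement / identity)
= (Q ∧ R ∨ Q ∧ ¬R) ∧ ¬T   (complement / identity)
= Q ∧ ¬T   (distribution)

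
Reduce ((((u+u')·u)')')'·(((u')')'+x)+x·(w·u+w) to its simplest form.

u'+x·w

((((u+u')·u)')')'·(((u')')'+x)+x·(w·u+w)
= ((u')')'·(((u')')'+x)+x·(w·u+w)
= ((u')')'+x·(w·u+w)
= ((u')')'+x·w
= u'+x·w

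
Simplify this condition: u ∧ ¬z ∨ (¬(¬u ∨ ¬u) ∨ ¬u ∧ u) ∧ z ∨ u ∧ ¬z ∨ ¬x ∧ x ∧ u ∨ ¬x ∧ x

u ∧ ¬z ∨ (¬(¬u ∨ ¬u) ∨ ¬u ∧ u) ∧ z ∨ u ∧ ¬z ∨ ¬x ∧ x ∧ u ∨ ¬x ∧ x
= u ∧ ¬z ∨ (¬(¬u ∨ ¬u) ∨ ¬u ∧ u) ∧ z ∨ u ∧ ¬z ∨ ¬x ∧ x   [absorption]
= u ∧ ¬z ∨ (u ∧ u ∨ ¬u ∧ u) ∧ z ∨ u ∧ ¬z ∨ ¬x ∧ x   [De Morgan]
= u ∧ ¬z ∨ (u ∧ u ∨ ¬u ∧ u) ∧ z ∨ u ∧ ¬z   [complement / identity]
= u ∧ ¬z ∨ u ∧ z ∨ u ∧ ¬z   [distribution]
= u ∨ u ∧ ¬z   [distribution]
= u   [absorption]

u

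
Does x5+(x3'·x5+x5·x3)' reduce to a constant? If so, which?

x5+(x3'·x5+x5·x3)'
= x5+x5'   (distribution)
= 1   (complement)

yes, True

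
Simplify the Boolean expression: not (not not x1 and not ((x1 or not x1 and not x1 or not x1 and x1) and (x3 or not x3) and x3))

not x1 or x3

not (not not x1 and not ((x1 or not x1 and not x1 or not x1 and x1) and (x3 or not x3) and x3))
= not (not not x1 and not ((x1 or not x1) and (x3 or not x3) and x3))
= not (not not x1 and not ((x1 or not x1) and x3))
= not (not not x1 and not x3)
= not x1 or x3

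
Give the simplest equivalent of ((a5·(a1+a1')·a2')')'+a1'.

a5·a2'+a1'

((a5·(a1+a1')·a2')')'+a1'
= ((a5·a2')')'+a1'   [complement / identity]
= a5·a2'+a1'   [double negation]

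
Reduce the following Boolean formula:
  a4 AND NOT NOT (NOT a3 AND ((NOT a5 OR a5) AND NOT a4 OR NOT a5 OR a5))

a4 AND NOT NOT (NOT a3 AND ((NOT a5 OR a5) AND NOT a4 OR NOT a5 OR a5))
= a4 AND NOT a3 AND ((NOT a5 OR a5) AND NOT a4 OR NOT a5 OR a5)   (double negation)
= a4 AND NOT a3 AND (NOT a5 OR a5)   (absorption)
= a4 AND NOT a3   (complement / identity)

a4 AND NOT a3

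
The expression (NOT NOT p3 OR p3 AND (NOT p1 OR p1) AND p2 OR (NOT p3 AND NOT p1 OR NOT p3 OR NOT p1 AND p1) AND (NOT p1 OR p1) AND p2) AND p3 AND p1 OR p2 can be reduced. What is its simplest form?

p3 AND p1 OR p2

(NOT NOT p3 OR p3 AND (NOT p1 OR p1) AND p2 OR (NOT p3 AND NOT p1 OR NOT p3 OR NOT p1 AND p1) AND (NOT p1 OR p1) AND p2) AND p3 AND p1 OR p2
= (NOT NOT p3 OR p3 AND (NOT p1 OR p1) AND p2 OR (NOT p3 AND NOT p1 OR NOT p3) AND (NOT p1 OR p1) AND p2) AND p3 AND p1 OR p2
= (NOT NOT p3 OR p3 AND (NOT p1 OR p1) AND p2 OR NOT p3 AND (NOT p1 OR p1) AND p2) AND p3 AND p1 OR p2
= (NOT NOT p3 OR (NOT p1 OR p1) AND p2) AND p3 AND p1 OR p2
= (NOT NOT p3 OR p2) AND p3 AND p1 OR p2
= (p3 OR p2) AND p3 AND p1 OR p2
= p3 AND p1 OR p2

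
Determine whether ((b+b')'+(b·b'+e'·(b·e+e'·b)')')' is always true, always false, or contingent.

contingent

((b+b')'+(b·b'+e'·(b·e+e'·b)')')'
= (b+b')·(b·b'+e'·(b·e+e'·b)')
= (b+b')·e'·(b·e+e'·b)'
= (b+b')·e'·b'
= e'·b'
This depends on b, e, so it is not a constant.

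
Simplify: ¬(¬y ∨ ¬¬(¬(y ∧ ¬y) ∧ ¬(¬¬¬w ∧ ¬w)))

y ∧ ¬w

¬(¬y ∨ ¬¬(¬(y ∧ ¬y) ∧ ¬(¬¬¬w ∧ ¬w)))
= ¬(¬y ∨ ¬¬(¬(y ∧ ¬y) ∧ ¬(¬w ∧ ¬w)))   (double negation)
= ¬(¬y ∨ ¬¬(¬(y ∧ ¬y) ∧ ¬¬w))   (idempotence)
= ¬(¬y ∨ ¬(y ∧ ¬y ∨ ¬w))   (De Morgan)
= ¬(¬y ∨ ¬¬w)   (complement / identity)
= y ∧ ¬w   (De Morgan)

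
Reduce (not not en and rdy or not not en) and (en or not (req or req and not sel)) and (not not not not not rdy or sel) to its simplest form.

(not not en and rdy or not not en) and (en or not (req or req and not sel)) and (not not not not not rdy or sel)
= (not not en and rdy or not not en) and (en or not (req or req and not sel)) and (not not not rdy or sel)   (double negation)
= not not en and (en or not (req or req and not sel)) and (not not not rdy or sel)   (absorption)
= not not en and (en or not req) and (not not not rdy or sel)   (absorption)
= en and (en or not req) and (not not not rdy or sel)   (double negation)
= en and (en or not req) and (not rdy or sel)   (double negation)
= en and (not rdy or sel)   (absorption)

en and (not rdy or sel)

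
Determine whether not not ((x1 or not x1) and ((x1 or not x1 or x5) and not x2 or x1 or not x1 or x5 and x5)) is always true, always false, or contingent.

not not ((x1 or not x1) and ((x1 or not x1 or x5) and not x2 or x1 or not x1 or x5 and x5))
= (x1 or not x1) and ((x1 or not x1 or x5) and not x2 or x1 or not x1 or x5 and x5)   [double negation]
= (x1 or not x1) and ((x1 or not x1 or x5) and not x2 or x1 or not x1 or x5)   [idempotence]
= (x1 or not x1) and (x1 or not x1 or x5)   [absorption]
= x1 or not x1   [absorption]
= True   [complement]

always true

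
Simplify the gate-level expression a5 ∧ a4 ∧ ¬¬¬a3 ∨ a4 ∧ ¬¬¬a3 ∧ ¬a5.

a5 ∧ a4 ∧ ¬¬¬a3 ∨ a4 ∧ ¬¬¬a3 ∧ ¬a5
= a4 ∧ ¬¬¬a3   (distribution)
= a4 ∧ ¬a3   (double negation)

a4 ∧ ¬a3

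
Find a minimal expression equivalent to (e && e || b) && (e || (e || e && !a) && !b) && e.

(e && e || b) && (e || (e || e && !a) && !b) && e
= (e && e || b) && (e || e && !b) && e
= (e && e || b) && e && e
= e && e
= e

e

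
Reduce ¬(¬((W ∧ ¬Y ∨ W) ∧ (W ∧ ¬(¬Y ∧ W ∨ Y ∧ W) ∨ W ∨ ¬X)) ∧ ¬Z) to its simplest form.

W ∨ Z

¬(¬((W ∧ ¬Y ∨ W) ∧ (W ∧ ¬(¬Y ∧ W ∨ Y ∧ W) ∨ W ∨ ¬X)) ∧ ¬Z)
= ¬(¬((W ∧ ¬Y ∨ W) ∧ (W ∧ ¬W ∨ W ∨ ¬X)) ∧ ¬Z)   (distribution)
= (W ∧ ¬Y ∨ W) ∧ (W ∧ ¬W ∨ W ∨ ¬X) ∨ Z   (De Morgan)
= W ∧ (W ∧ ¬W ∨ W ∨ ¬X) ∨ Z   (absorption)
= W ∧ (W ∨ ¬X) ∨ Z   (complement / identity)
= W ∨ Z   (absorption)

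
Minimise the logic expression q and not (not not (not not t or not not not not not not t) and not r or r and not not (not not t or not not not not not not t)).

q and not (not not (not not t or not not not not not not t) and not r or r and not not (not not t or not not not not not not t))
= q and not not not (not not t or not not not not not not t)   [distribution]
= q and not not not (not not t or not not not not t)   [double negation]
= q and not not not (not not t or not not t)   [double negation]
= q and not not (not t and not t)   [De Morgan]
= q and not not not t   [idempotence]
= q and not t   [double negation]

q and not t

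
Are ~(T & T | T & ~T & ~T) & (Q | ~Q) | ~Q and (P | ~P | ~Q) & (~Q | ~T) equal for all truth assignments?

E1: ~(T & T | T & ~T & ~T) & (Q | ~Q) | ~Q
    = ~(T & T | T & ~T) & (Q | ~Q) | ~Q
    = ~T & (Q | ~Q) | ~Q
    = ~T | ~Q
E2: (P | ~P | ~Q) & (~Q | ~T)
    = (P | ~P) & ~T | ~Q
    = ~T | ~Q
Both reduce to ~T | ~Q, so they are equivalent.

Yes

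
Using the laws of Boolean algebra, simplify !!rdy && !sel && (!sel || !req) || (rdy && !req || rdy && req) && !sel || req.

rdy && !sel || req

!!rdy && !sel && (!sel || !req) || (rdy && !req || rdy && req) && !sel || req
= rdy && !sel && (!sel || !req) || (rdy && !req || rdy && req) && !sel || req   — double negation
= rdy && !sel && (!sel || !req) || rdy && !sel || req   — distribution
= rdy && !sel || rdy && !sel || req   — absorption
= rdy && !sel || req   — idempotence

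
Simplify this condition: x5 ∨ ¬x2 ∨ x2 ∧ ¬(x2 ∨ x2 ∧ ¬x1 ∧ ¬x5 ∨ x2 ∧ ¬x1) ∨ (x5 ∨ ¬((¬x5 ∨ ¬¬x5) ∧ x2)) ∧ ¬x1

x5 ∨ ¬x2

x5 ∨ ¬x2 ∨ x2 ∧ ¬(x2 ∨ x2 ∧ ¬x1 ∧ ¬x5 ∨ x2 ∧ ¬x1) ∨ (x5 ∨ ¬((¬x5 ∨ ¬¬x5) ∧ x2)) ∧ ¬x1
= x5 ∨ ¬x2 ∨ x2 ∧ ¬(x2 ∨ x2 ∧ ¬x1 ∧ ¬x5 ∨ x2 ∧ ¬x1) ∨ (x5 ∨ ¬((¬x5 ∨ x5) ∧ x2)) ∧ ¬x1   [double negation]
= x5 ∨ ¬x2 ∨ x2 ∧ ¬(x2 ∨ x2 ∧ ¬x1) ∨ (x5 ∨ ¬((¬x5 ∨ x5) ∧ x2)) ∧ ¬x1   [absorption]
= x5 ∨ ¬x2 ∨ x2 ∧ ¬x2 ∨ (x5 ∨ ¬((¬x5 ∨ x5) ∧ x2)) ∧ ¬x1   [absorption]
= x5 ∨ ¬x2 ∨ x2 ∧ ¬x2 ∨ (x5 ∨ ¬x2) ∧ ¬x1   [complement / identity]
= x5 ∨ ¬x2 ∨ (x5 ∨ ¬x2) ∧ ¬x1   [complement / identity]
= x5 ∨ ¬x2   [absorption]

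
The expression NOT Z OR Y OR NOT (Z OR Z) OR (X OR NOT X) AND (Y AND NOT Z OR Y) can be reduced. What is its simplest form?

NOT Z OR Y OR NOT (Z OR Z) OR (X OR NOT X) AND (Y AND NOT Z OR Y)
= NOT Z OR Y OR NOT (Z OR Z) OR (X OR NOT X) AND Y   (absorption)
= NOT Z OR Y OR NOT Z OR (X OR NOT X) AND Y   (idempotence)
= NOT Z OR Y OR NOT Z OR Y   (complement / identity)
= NOT Z OR Y   (idempotence)

NOT Z OR Y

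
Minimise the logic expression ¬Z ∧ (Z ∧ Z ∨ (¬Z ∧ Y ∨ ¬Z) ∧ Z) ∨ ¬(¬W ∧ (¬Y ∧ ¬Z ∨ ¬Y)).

¬Z ∧ (Z ∧ Z ∨ (¬Z ∧ Y ∨ ¬Z) ∧ Z) ∨ ¬(¬W ∧ (¬Y ∧ ¬Z ∨ ¬Y))
= ¬Z ∧ (Z ∧ Z ∨ (¬Z ∧ Y ∨ ¬Z) ∧ Z) ∨ ¬(¬W ∧ ¬Y)
= ¬Z ∧ (Z ∧ Z ∨ ¬Z ∧ Z) ∨ ¬(¬W ∧ ¬Y)
= ¬Z ∧ Z ∨ ¬(¬W ∧ ¬Y)
= ¬(¬W ∧ ¬Y)
= W ∨ Y

W ∨ Y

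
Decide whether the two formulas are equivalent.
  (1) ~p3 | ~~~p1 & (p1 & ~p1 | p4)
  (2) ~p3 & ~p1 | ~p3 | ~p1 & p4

E1: ~p3 | ~~~p1 & (p1 & ~p1 | p4)
    = ~p3 | ~~~p1 & p4   (complement / identity)
    = ~p3 | ~p1 & p4   (double negation)
E2: ~p3 & ~p1 | ~p3 | ~p1 & p4
    = ~p3 | ~p1 & p4   (absorption)
Both reduce to ~p3 | ~p1 & p4, so they are equivalent.

Yes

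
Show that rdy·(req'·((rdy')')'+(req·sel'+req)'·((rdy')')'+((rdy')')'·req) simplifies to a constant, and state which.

0

rdy·(req'·((rdy')')'+(req·sel'+req)'·((rdy')')'+((rdy')')'·req)
= rdy·(req'·((rdy')')'+req'·((rdy')')'+((rdy')')'·req)
= rdy·(req'·((rdy')')'+((rdy')')'·req)
= rdy·((rdy')')'
= rdy·rdy'
= 0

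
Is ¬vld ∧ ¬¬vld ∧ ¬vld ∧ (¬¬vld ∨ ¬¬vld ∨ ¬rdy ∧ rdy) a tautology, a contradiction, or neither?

contradiction

¬vld ∧ ¬¬vld ∧ ¬vld ∧ (¬¬vld ∨ ¬¬vld ∨ ¬rdy ∧ rdy)
= ¬vld ∧ ¬¬vld ∧ ¬vld ∧ (¬¬vld ∨ ¬¬vld)   — complement / identity
= ¬vld ∧ ¬¬vld ∧ ¬vld ∧ ¬¬vld   — idempotence
= ¬vld ∧ ¬¬vld   — idempotence
= ¬vld ∧ vld   — double negation
= False   — complement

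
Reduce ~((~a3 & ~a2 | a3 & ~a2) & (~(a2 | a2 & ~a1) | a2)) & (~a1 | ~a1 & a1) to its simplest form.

~((~a3 & ~a2 | a3 & ~a2) & (~(a2 | a2 & ~a1) | a2)) & (~a1 | ~a1 & a1)
= ~((~a3 & ~a2 | a3 & ~a2) & (~a2 | a2)) & (~a1 | ~a1 & a1)
= ~(~a3 & ~a2 | a3 & ~a2) & (~a1 | ~a1 & a1)
= ~(~a3 & ~a2 | a3 & ~a2) & ~a1
= ~~a2 & ~a1
= a2 & ~a1

a2 & ~a1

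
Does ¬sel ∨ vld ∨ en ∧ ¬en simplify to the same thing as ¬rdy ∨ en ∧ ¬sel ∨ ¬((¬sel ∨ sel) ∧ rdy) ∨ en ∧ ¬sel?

No

E1: ¬sel ∨ vld ∨ en ∧ ¬en
    = ¬sel ∨ vld   (complement / identity)
E2: ¬rdy ∨ en ∧ ¬sel ∨ ¬((¬sel ∨ sel) ∧ rdy) ∨ en ∧ ¬sel
    = ¬rdy ∨ en ∧ ¬sel ∨ ¬rdy ∨ en ∧ ¬sel   (complement / identity)
    = ¬rdy ∨ en ∧ ¬sel   (idempotence)
These differ: at en=0, rdy=0, sel=1, vld=0, E1 = 0 but E2 = 1.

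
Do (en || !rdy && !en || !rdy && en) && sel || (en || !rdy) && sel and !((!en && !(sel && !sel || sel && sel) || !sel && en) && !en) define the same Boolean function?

E1: (en || !rdy && !en || !rdy && en) && sel || (en || !rdy) && sel
    = (en || !rdy) && sel || (en || !rdy) && sel   (distribution)
    = (en || !rdy) && sel   (idempotence)
E2: !((!en && !(sel && !sel || sel && sel) || !sel && en) && !en)
    = !((!en && !sel || !sel && en) && !en)   (distribution)
    = !(!sel && !en)   (distribution)
    = sel || en   (De Morgan)
These differ: at en=1, rdy=1, sel=0, E1 = 0 but E2 = 1.

No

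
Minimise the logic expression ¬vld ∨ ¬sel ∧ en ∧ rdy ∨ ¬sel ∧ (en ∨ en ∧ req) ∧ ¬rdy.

¬vld ∨ ¬sel ∧ en ∧ rdy ∨ ¬sel ∧ (en ∨ en ∧ req) ∧ ¬rdy
= ¬vld ∨ ¬sel ∧ en ∧ rdy ∨ ¬sel ∧ en ∧ ¬rdy   — absorption
= ¬vld ∨ ¬sel ∧ en   — distribution

¬vld ∨ ¬sel ∧ en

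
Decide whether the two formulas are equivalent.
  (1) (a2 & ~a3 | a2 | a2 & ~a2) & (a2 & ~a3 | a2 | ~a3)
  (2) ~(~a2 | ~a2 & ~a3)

E1: (a2 & ~a3 | a2 | a2 & ~a2) & (a2 & ~a3 | a2 | ~a3)
    = (a2 & ~a3 | a2) & (a2 & ~a3 | a2 | ~a3)   (complement / identity)
    = a2 & ~a3 | a2   (absorption)
    = a2   (absorption)
E2: ~(~a2 | ~a2 & ~a3)
    = ~~a2   (absorption)
    = a2   (double negation)
Both reduce to a2, so they are equivalent.

Yes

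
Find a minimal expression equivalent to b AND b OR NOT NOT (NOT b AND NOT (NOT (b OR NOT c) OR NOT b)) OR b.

b AND b OR NOT NOT (NOT b AND NOT (NOT (b OR NOT c) OR NOT b)) OR b
= b AND b OR NOT NOT (NOT b AND (b OR NOT c) AND b) OR b   — De Morgan
= b AND b OR NOT b AND (b OR NOT c) AND b OR b   — double negation
= b AND b OR NOT b AND b OR b   — absorption
= b OR b   — distribution
= b   — idempotence

b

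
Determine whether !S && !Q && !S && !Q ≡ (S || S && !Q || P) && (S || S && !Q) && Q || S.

No

E1: !S && !Q && !S && !Q
    = !S && !Q
E2: (S || S && !Q || P) && (S || S && !Q) && Q || S
    = (S || S && !Q) && Q || S
    = S && Q || S
    = S
These differ: at P=1, Q=0, S=1, E1 = 0 but E2 = 1.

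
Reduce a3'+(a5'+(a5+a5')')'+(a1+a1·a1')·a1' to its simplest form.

a3'+(a5'+(a5+a5')')'+(a1+a1·a1')·a1'
= a3'+(a5'+(a5+a5')')'+a1·a1'
= a3'+(a5'+(a5+a5')')'
= a3'+a5·(a5+a5')
= a3'+a5

a3'+a5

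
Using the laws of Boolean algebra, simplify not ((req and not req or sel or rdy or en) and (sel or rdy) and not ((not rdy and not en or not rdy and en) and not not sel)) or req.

not ((req and not req or sel or rdy or en) and (sel or rdy) and not ((not rdy and not en or not rdy and en) and not not sel)) or req
= not ((req and not req or sel or rdy or en) and (sel or rdy) and not (not rdy and not not sel)) or req   — distribution
= not ((sel or rdy or en) and (sel or rdy) and not (not rdy and not not sel)) or req   — complement / identity
= not ((sel or rdy) and not (not rdy and not not sel)) or req   — absorption
= not ((sel or rdy) and (rdy or not sel)) or req   — De Morgan
= not (sel and not sel or rdy) or req   — distribution
= not rdy or req   — complement / identity

not rdy or req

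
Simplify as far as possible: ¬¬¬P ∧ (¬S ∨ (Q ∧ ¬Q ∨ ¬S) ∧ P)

¬P ∧ ¬S

¬¬¬P ∧ (¬S ∨ (Q ∧ ¬Q ∨ ¬S) ∧ P)
= ¬¬¬P ∧ (¬S ∨ ¬S ∧ P)   [complement / identity]
= ¬¬¬P ∧ ¬S   [absorption]
= ¬P ∧ ¬S   [double negation]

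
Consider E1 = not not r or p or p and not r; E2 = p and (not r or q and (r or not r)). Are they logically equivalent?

E1: not not r or p or p and not r
    = not not r or p   — absorption
    = r or p   — double negation
E2: p and (not r or q and (r or not r))
    = p and (not r or q)   — complement / identity
These differ: at p=0, q=0, r=1, E1 = 1 but E2 = 0.

No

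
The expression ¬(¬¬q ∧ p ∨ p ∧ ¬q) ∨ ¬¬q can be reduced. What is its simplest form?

¬p ∨ q

¬(¬¬q ∧ p ∨ p ∧ ¬q) ∨ ¬¬q
= ¬(q ∧ p ∨ p ∧ ¬q) ∨ ¬¬q
= ¬(q ∧ p ∨ p ∧ ¬q) ∨ q
= ¬p ∨ q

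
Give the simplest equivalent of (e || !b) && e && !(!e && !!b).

e

(e || !b) && e && !(!e && !!b)
= (e || !b) && e && (e || !b)   — De Morgan
= e && (e || !b)   — absorption
= e   — absorption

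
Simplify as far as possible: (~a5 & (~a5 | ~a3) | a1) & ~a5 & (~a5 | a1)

(~a5 & (~a5 | ~a3) | a1) & ~a5 & (~a5 | a1)
= (~a5 | a1) & ~a5 & (~a5 | a1)
= (~a5 | a1) & ~a5
= ~a5

~a5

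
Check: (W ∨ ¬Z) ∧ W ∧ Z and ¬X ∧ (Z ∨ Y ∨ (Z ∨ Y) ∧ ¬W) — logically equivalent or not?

No

E1: (W ∨ ¬Z) ∧ W ∧ Z
    = W ∧ Z   — absorption
E2: ¬X ∧ (Z ∨ Y ∨ (Z ∨ Y) ∧ ¬W)
    = ¬X ∧ (Z ∨ Y)   — absorption
These differ: at W=0, X=0, Y=1, Z=0, E1 = 0 but E2 = 1.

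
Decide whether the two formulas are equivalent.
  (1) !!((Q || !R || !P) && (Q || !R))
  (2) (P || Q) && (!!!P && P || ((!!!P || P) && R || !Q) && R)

No

E1: !!((Q || !R || !P) && (Q || !R))
    = !!(Q || !R)   (absorption)
    = Q || !R   (double negation)
E2: (P || Q) && (!!!P && P || ((!!!P || P) && R || !Q) && R)
    = (P || Q) && (!!!P && P || ((!P || P) && R || !Q) && R)   (double negation)
    = (P || Q) && (!P && P || ((!P || P) && R || !Q) && R)   (double negation)
    = (P || Q) && ((!P || P) && R || !Q) && R   (complement / identity)
    = (P || Q) && (R || !Q) && R   (complement / identity)
    = (P || Q) && R   (absorption)
These differ: at P=0, Q=0, R=0, E1 = 1 but E2 = 0.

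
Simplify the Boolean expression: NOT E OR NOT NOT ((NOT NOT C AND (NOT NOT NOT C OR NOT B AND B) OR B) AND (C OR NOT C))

NOT E OR B

NOT E OR NOT NOT ((NOT NOT C AND (NOT NOT NOT C OR NOT B AND B) OR B) AND (C OR NOT C))
= NOT E OR NOT NOT ((C AND (NOT NOT NOT C OR NOT B AND B) OR B) AND (C OR NOT C))   [double negation]
= NOT E OR NOT NOT (C AND (NOT NOT NOT C OR NOT B AND B) OR B)   [complement / identity]
= NOT E OR NOT NOT (C AND NOT NOT NOT C OR B)   [complement / identity]
= NOT E OR C AND NOT NOT NOT C OR B   [double negation]
= NOT E OR C AND NOT C OR B   [double negation]
= NOT E OR B   [complement / identity]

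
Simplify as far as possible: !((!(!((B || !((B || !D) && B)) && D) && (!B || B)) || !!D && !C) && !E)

!((!(!((B || !((B || !D) && B)) && D) && (!B || B)) || !!D && !C) && !E)
= !((!!((B || !((B || !D) && B)) && D) || !!D && !C) && !E)   — complement / identity
= !((!!((B || !B) && D) || !!D && !C) && !E)   — absorption
= !((!!D || !!D && !C) && !E)   — complement / identity
= !(!!D && !E)   — absorption
= !D || E   — De Morgan

!D || E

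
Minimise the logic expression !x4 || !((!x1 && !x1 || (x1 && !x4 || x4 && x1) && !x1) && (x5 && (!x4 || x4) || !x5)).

!x4 || x1

!x4 || !((!x1 && !x1 || (x1 && !x4 || x4 && x1) && !x1) && (x5 && (!x4 || x4) || !x5))
= !x4 || !((!x1 && !x1 || x1 && !x1) && (x5 && (!x4 || x4) || !x5))   — distribution
= !x4 || !((!x1 && !x1 || x1 && !x1) && (x5 || !x5))   — complement / identity
= !x4 || !(!x1 && !x1 || x1 && !x1)   — complement / identity
= !x4 || !!x1   — distribution
= !x4 || x1   — double negation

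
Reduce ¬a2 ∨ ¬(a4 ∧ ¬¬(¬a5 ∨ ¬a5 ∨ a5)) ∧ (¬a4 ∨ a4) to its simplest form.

¬a2 ∨ ¬(a4 ∧ ¬¬(¬a5 ∨ ¬a5 ∨ a5)) ∧ (¬a4 ∨ a4)
= ¬a2 ∨ ¬(a4 ∧ (¬a5 ∨ ¬a5 ∨ a5)) ∧ (¬a4 ∨ a4)
= ¬a2 ∨ ¬(a4 ∧ (¬a5 ∨ a5)) ∧ (¬a4 ∨ a4)
= ¬a2 ∨ ¬a4 ∧ (¬a4 ∨ a4)
= ¬a2 ∨ ¬a4

¬a2 ∨ ¬a4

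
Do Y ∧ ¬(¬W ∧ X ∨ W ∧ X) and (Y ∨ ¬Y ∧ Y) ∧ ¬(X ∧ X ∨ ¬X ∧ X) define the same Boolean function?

E1: Y ∧ ¬(¬W ∧ X ∨ W ∧ X)
    = Y ∧ ¬X   (distribution)
E2: (Y ∨ ¬Y ∧ Y) ∧ ¬(X ∧ X ∨ ¬X ∧ X)
    = (Y ∨ ¬Y ∧ Y) ∧ ¬X   (distribution)
    = Y ∧ ¬X   (complement / identity)
Both reduce to Y ∧ ¬X, so they are equivalent.

Yes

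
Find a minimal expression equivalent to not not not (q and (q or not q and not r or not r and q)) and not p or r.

not not not (q and (q or not q and not r or not r and q)) and not p or r
= not not not (q and (q or (not q or q) and not r)) and not p or r   (distribution)
= not (q and (q or (not q or q) and not r)) and not p or r   (double negation)
= not (q and (q or not r)) and not p or r   (complement / identity)
= not q and not p or r   (absorption)

not q and not p or r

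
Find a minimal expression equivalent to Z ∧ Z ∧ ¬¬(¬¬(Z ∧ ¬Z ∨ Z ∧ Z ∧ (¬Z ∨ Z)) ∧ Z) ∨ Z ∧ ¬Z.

Z

Z ∧ Z ∧ ¬¬(¬¬(Z ∧ ¬Z ∨ Z ∧ Z ∧ (¬Z ∨ Z)) ∧ Z) ∨ Z ∧ ¬Z
= Z ∧ Z ∧ ¬¬(¬¬(Z ∧ ¬Z ∨ Z ∧ Z) ∧ Z) ∨ Z ∧ ¬Z   (complement / identity)
= Z ∧ Z ∧ ¬¬(Z ∧ ¬Z ∨ Z ∧ Z) ∧ Z ∨ Z ∧ ¬Z   (double negation)
= Z ∧ Z ∧ ¬¬Z ∧ Z ∨ Z ∧ ¬Z   (distribution)
= Z ∧ Z ∧ Z ∧ Z ∨ Z ∧ ¬Z   (double negation)
= Z ∧ Z ∨ Z ∧ ¬Z   (idempotence)
= Z   (distribution)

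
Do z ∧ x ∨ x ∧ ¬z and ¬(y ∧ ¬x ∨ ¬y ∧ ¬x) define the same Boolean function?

E1: z ∧ x ∨ x ∧ ¬z
    = x   (distribution)
E2: ¬(y ∧ ¬x ∨ ¬y ∧ ¬x)
    = ¬¬x   (distribution)
    = x   (double negation)
Both reduce to x, so they are equivalent.

Yes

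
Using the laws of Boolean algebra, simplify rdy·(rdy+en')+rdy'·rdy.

rdy·(rdy+en')+rdy'·rdy
= rdy·(rdy+en')   [complement / identity]
= rdy   [absorption]

rdy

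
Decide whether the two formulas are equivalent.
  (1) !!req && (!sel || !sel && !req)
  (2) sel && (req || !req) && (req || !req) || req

No

E1: !!req && (!sel || !sel && !req)
    = !!req && !sel   (absorption)
    = req && !sel   (double negation)
E2: sel && (req || !req) && (req || !req) || req
    = sel && (req || !req) || req   (idempotence)
    = sel || req   (complement / identity)
These differ: at req=0, sel=1, E1 = 0 but E2 = 1.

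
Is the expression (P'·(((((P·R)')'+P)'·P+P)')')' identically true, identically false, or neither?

(P'·(((((P·R)')'+P)'·P+P)')')'
= (P'·(((P·R+P)'·P+P)')')'   (double negation)
= (P'·((P'·P+P)')')'   (absorption)
= P+(P'·P+P)'   (De Morgan)
= P+P'   (complement / identity)
= 1   (complement)

identically true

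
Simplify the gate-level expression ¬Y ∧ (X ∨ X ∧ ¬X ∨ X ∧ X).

¬Y ∧ X

¬Y ∧ (X ∨ X ∧ ¬X ∨ X ∧ X)
= ¬Y ∧ (X ∨ X)
= ¬Y ∧ X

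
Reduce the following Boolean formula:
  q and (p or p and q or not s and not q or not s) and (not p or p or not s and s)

q and (p or not s)

q and (p or p and q or not s and not q or not s) and (not p or p or not s and s)
= q and (p or not s and not q or not s) and (not p or p or not s and s)   — absorption
= q and (p or not s) and (not p or p or not s and s)   — absorption
= q and (p or not s) and (not p or p)   — complement / identity
= q and (p or not s)   — complement / identity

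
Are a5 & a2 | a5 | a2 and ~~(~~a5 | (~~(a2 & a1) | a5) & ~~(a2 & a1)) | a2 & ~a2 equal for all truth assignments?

No

E1: a5 & a2 | a5 | a2
    = a5 | a2   — absorption
E2: ~~(~~a5 | (~~(a2 & a1) | a5) & ~~(a2 & a1)) | a2 & ~a2
    = ~~(~~a5 | ~~(a2 & a1)) | a2 & ~a2   — absorption
    = ~~(~~a5 | ~~(a2 & a1))   — complement / identity
    = ~(~a5 & ~(a2 & a1))   — De Morgan
    = a5 | a2 & a1   — De Morgan
These differ: at a1=0, a2=1, a5=0, E1 = 1 but E2 = 0.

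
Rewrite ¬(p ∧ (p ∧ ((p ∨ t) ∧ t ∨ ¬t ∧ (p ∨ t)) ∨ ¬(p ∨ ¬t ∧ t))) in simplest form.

¬p

¬(p ∧ (p ∧ ((p ∨ t) ∧ t ∨ ¬t ∧ (p ∨ t)) ∨ ¬(p ∨ ¬t ∧ t)))
= ¬(p ∧ (p ∧ (p ∨ t) ∨ ¬(p ∨ ¬t ∧ t)))   (distribution)
= ¬(p ∧ (p ∨ ¬(p ∨ ¬t ∧ t)))   (absorption)
= ¬(p ∧ (p ∨ ¬p))   (complement / identity)
= ¬p   (complement / identity)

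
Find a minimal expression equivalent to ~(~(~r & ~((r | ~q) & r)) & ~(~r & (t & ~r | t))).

~(~(~r & ~((r | ~q) & r)) & ~(~r & (t & ~r | t)))
= ~(~(~r & ~r) & ~(~r & (t & ~r | t)))
= ~r & ~r | ~r & (t & ~r | t)
= ~r & (~r | t & ~r | t)
= ~r & (~r | t)
= ~r

~r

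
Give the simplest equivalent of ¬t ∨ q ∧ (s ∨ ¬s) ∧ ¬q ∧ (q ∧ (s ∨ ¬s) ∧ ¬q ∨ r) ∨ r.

¬t ∨ r

¬t ∨ q ∧ (s ∨ ¬s) ∧ ¬q ∧ (q ∧ (s ∨ ¬s) ∧ ¬q ∨ r) ∨ r
= ¬t ∨ q ∧ (s ∨ ¬s) ∧ ¬q ∨ r
= ¬t ∨ q ∧ ¬q ∨ r
= ¬t ∨ r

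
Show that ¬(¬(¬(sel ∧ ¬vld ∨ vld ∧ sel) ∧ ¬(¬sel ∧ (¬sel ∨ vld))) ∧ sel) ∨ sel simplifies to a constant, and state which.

¬(¬(¬(sel ∧ ¬vld ∨ vld ∧ sel) ∧ ¬(¬sel ∧ (¬sel ∨ vld))) ∧ sel) ∨ sel
= ¬((sel ∧ ¬vld ∨ vld ∧ sel ∨ ¬sel ∧ (¬sel ∨ vld)) ∧ sel) ∨ sel   [De Morgan]
= ¬((sel ∧ ¬vld ∨ vld ∧ sel ∨ ¬sel) ∧ sel) ∨ sel   [absorption]
= ¬((sel ∨ ¬sel) ∧ sel) ∨ sel   [distribution]
= ¬sel ∨ sel   [complement / identity]
= True   [complement]

True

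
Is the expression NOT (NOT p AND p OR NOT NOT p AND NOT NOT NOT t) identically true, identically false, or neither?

NOT (NOT p AND p OR NOT NOT p AND NOT NOT NOT t)
= NOT (NOT NOT p AND NOT NOT NOT t)   (complement / identity)
= NOT (NOT NOT p AND NOT t)   (double negation)
= NOT p OR t   (De Morgan)
This depends on p, t, so it is not a constant.

neither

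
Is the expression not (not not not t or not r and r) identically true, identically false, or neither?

not (not not not t or not r and r)
= not not not not t   [complement / identity]
= not not t   [double negation]
= t   [double negation]
This depends on t, so it is not a constant.

neither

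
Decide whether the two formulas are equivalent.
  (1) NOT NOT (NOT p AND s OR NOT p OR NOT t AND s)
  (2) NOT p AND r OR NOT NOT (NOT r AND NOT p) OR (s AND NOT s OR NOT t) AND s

E1: NOT NOT (NOT p AND s OR NOT p OR NOT t AND s)
    = NOT p AND s OR NOT p OR NOT t AND s   — double negation
    = NOT p OR NOT t AND s   — absorption
E2: NOT p AND r OR NOT NOT (NOT r AND NOT p) OR (s AND NOT s OR NOT t) AND s
    = NOT p AND r OR NOT NOT (NOT r AND NOT p) OR NOT t AND s   — complement / identity
    = NOT p AND r OR NOT r AND NOT p OR NOT t AND s   — double negation
    = NOT p OR NOT t AND s   — distribution
Both reduce to NOT p OR NOT t AND s, so they are equivalent.

Yes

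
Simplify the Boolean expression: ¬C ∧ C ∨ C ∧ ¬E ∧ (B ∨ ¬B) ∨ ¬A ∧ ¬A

¬C ∧ C ∨ C ∧ ¬E ∧ (B ∨ ¬B) ∨ ¬A ∧ ¬A
= ¬C ∧ C ∨ C ∧ ¬E ∨ ¬A ∧ ¬A
= ¬C ∧ C ∨ C ∧ ¬E ∨ ¬A
= C ∧ ¬E ∨ ¬A

C ∧ ¬E ∨ ¬A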